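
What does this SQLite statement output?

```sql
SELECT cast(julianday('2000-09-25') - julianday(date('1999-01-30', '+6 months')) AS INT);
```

423

Adding +6 months to 1999-01-30 gives 1999-07-30.
1 day remains in July 1999 after the 30th (31 − 30).
Full months from August 1999 through August 2000 contribute their day counts.
Then 25 days into September 2000.
Total: 1 + 31 + 30 + 31 + 30 + 31 + 31 + 29 + 31 + 30 + 31 + 30 + 31 + 31 + 25 = 423.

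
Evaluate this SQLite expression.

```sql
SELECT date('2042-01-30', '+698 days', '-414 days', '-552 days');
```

2041-05-07

Applying '+698 days' to 2042-01-30: counting 698 days forward gives 2043-12-29.
Applying '-414 days' to 2043-12-29: counting 414 days back gives 2042-11-10.
Applying '-552 days' to 2042-11-10: counting 552 days back gives 2041-05-07.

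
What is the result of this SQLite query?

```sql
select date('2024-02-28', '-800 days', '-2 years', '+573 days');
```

2021-07-15

Applying '-800 days' to 2024-02-28: counting 800 days back gives 2021-12-20.
Adding -2 years to 2021-12-20 gives 2019-12-20.
Applying '+573 days' to 2019-12-20: counting 573 days forward gives 2021-07-15.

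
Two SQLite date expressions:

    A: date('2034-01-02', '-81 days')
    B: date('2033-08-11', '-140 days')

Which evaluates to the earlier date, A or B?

B

A = 2033-10-13.
B = 2033-03-24.
B is earlier.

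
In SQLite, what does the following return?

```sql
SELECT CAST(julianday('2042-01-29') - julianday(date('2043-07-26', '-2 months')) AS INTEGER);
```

-482

Adding -2 months to 2043-07-26 gives 2043-05-26.
2 days remain in January 2042 after the 29th (31 − 29).
Full months from February 2042 through April 2043 contribute their day counts.
Then 26 days into May 2043.
Total: 2 + 28 + 31 + 30 + 31 + 30 + 31 + 31 + 30 + 31 + 30 + 31 + 31 + 28 + 31 + 30 + 26 = 482.
The subtraction is earlier − later, so the result is −482 → -482.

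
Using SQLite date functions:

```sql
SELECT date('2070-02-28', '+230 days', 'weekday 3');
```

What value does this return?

2070-10-22

Applying '+230 days' to 2070-02-28: counting 230 days forward gives 2070-10-16.
`weekday 3` advances to the next Wednesday; 2070-10-16 is a Thursday, so it moves forward to 2070-10-22.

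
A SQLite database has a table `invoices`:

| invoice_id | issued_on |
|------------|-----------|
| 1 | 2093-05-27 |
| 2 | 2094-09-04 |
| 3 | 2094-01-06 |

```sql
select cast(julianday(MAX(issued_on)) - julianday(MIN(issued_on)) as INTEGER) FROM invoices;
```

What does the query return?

MIN = 2093-05-27, MAX = 2094-09-04.
4 days remain in May 2093 after the 27th (31 − 27).
Full months from June 2093 through August 2094 contribute their day counts.
Then 4 days into September 2094.
Total: 4 + 30 + 31 + 31 + 30 + 31 + 30 + 31 + 31 + 28 + 31 + 30 + 31 + 30 + 31 + 31 + 4 = 465.

465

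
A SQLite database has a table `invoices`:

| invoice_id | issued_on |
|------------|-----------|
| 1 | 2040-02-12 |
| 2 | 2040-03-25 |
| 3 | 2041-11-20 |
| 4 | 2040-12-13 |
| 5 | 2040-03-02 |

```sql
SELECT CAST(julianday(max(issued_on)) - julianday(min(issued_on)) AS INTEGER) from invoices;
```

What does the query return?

647

MIN = 2040-02-12, MAX = 2041-11-20.
17 days remain in February 2040 after the 12th (29 − 12).
Full months from March 2040 through October 2041 contribute their day counts.
Then 20 days into November 2041.
Total: 17 + 31 + 30 + 31 + 30 + 31 + 31 + 30 + 31 + 30 + 31 + 31 + 28 + 31 + 30 + 31 + 30 + 31 + 31 + 30 + 31 + 20 = 647.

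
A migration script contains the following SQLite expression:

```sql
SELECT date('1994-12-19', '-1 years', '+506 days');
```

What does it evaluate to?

1995-05-09

Adding -1 year to 1994-12-19 gives 1993-12-19.
Applying '+506 days' to 1993-12-19: counting 506 days forward gives 1995-05-09.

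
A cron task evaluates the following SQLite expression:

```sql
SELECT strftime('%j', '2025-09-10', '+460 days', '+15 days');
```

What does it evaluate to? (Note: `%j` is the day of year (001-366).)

First apply '+460 days', '+15 days': 2025-09-10 → 2026-12-29.
Day-of-year for 2026-12-29: days since 2026-01-01 inclusive = 363, zero-padded to 363.

363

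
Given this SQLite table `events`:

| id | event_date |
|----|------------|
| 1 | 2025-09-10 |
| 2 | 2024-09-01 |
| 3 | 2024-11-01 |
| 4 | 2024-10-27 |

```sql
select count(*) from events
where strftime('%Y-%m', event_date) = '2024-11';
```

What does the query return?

Rows with year-month 2024-11: 2024-11-01 → 1.

1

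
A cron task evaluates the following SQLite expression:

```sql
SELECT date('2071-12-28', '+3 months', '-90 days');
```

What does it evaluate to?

2071-12-29

Adding +3 months to 2071-12-28 gives 2072-03-28.
Applying '-90 days' to 2072-03-28: counting 90 days back gives 2071-12-29.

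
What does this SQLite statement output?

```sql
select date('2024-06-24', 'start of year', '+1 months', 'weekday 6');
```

2024-02-03

`start of year` rewinds 2024-06-24 to 2024-01-01.
Adding +1 month to 2024-01-01 gives 2024-02-01.
`weekday 6` advances to the next Saturday; 2024-02-01 is a Thursday, so it moves forward to 2024-02-03.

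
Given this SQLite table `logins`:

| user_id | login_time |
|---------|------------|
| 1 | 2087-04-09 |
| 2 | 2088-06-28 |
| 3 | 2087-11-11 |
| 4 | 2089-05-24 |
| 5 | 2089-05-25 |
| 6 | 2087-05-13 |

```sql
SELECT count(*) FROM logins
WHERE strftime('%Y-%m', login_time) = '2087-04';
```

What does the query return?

Rows with year-month 2087-04: 2087-04-09 → 1.

1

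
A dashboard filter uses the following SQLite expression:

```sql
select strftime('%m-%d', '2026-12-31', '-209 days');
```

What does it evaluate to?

06-05

First apply '-209 days': 2026-12-31 → 2026-06-05.
`%m-%d` extracts the month-day: 06-05.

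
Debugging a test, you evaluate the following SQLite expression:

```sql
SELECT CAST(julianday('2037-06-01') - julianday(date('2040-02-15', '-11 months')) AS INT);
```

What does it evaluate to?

-652

Adding -11 months to 2040-02-15 gives 2039-03-15.
29 days remain in June 2037 after the 1st (30 − 1).
Full months from July 2037 through February 2039 contribute their day counts.
Then 15 days into March 2039.
Total: 29 + 31 + 31 + 30 + 31 + 30 + 31 + 31 + 28 + 31 + 30 + 31 + 30 + 31 + 31 + 30 + 31 + 30 + 31 + 31 + 28 + 15 = 652.
The subtraction is earlier − later, so the result is −652 → -652.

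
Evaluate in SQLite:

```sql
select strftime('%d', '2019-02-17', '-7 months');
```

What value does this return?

First apply '-7 months': 2019-02-17 → 2018-07-17.
`%d` extracts the 2-digit day of month: 17.

17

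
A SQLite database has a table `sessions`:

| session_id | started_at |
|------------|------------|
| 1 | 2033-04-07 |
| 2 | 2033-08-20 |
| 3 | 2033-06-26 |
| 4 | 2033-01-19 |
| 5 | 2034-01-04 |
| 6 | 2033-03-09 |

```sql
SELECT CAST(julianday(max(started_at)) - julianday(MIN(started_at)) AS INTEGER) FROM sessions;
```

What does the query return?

350

MIN = 2033-01-19, MAX = 2034-01-04.
12 days remain in January 2033 after the 19th (31 − 19).
Full months from February 2033 through December 2033 contribute their day counts.
Then 4 days into January 2034.
Total: 12 + 28 + 31 + 30 + 31 + 30 + 31 + 31 + 30 + 31 + 30 + 31 + 4 = 350.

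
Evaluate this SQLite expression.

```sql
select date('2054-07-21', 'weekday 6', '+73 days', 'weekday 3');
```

`weekday 6` advances to the next Saturday; 2054-07-21 is a Tuesday, so it moves forward to 2054-07-25.
Applying '+73 days' to 2054-07-25: counting 73 days forward gives 2054-10-06.
`weekday 3` advances to the next Wednesday; 2054-10-06 is a Tuesday, so it moves forward to 2054-10-07.

2054-10-07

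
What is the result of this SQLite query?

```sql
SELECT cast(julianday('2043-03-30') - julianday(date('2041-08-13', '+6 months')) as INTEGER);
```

Adding +6 months to 2041-08-13 gives 2042-02-13.
15 days remain in February 2042 after the 13th (28 − 13).
Full months from March 2042 through February 2043 contribute their day counts.
Then 30 days into March 2043.
Total: 15 + 31 + 30 + 31 + 30 + 31 + 31 + 30 + 31 + 30 + 31 + 31 + 28 + 30 = 410.

410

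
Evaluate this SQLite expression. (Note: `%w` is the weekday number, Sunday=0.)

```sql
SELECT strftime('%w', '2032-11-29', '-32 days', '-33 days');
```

First apply '-32 days', '-33 days': 2032-11-29 → 2032-09-25.
2032-09-25 is a Saturday; with Sunday=0 that is 6.

6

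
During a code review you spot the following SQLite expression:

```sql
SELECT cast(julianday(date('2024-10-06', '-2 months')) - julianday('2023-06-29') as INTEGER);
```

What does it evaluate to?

404

Adding -2 months to 2024-10-06 gives 2024-08-06.
1 day remains in June 2023 after the 29th (30 − 29).
Full months from July 2023 through July 2024 contribute their day counts.
Then 6 days into August 2024.
Total: 1 + 31 + 31 + 30 + 31 + 30 + 31 + 31 + 29 + 31 + 30 + 31 + 30 + 31 + 6 = 404.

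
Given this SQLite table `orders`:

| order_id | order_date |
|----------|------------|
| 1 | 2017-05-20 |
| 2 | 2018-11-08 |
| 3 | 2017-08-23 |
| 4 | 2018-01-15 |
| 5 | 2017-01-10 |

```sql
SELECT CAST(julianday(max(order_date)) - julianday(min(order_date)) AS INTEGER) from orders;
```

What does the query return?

667

MIN = 2017-01-10, MAX = 2018-11-08.
21 days remain in January 2017 after the 10th (31 − 10).
Full months from February 2017 through October 2018 contribute their day counts.
Then 8 days into November 2018.
Total: 21 + 28 + 31 + 30 + 31 + 30 + 31 + 31 + 30 + 31 + 30 + 31 + 31 + 28 + 31 + 30 + 31 + 30 + 31 + 31 + 30 + 31 + 8 = 667.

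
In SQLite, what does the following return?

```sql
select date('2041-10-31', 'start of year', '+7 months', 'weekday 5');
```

`start of year` rewinds 2041-10-31 to 2041-01-01.
Adding +7 months to 2041-01-01 gives 2041-08-01.
`weekday 5` advances to the next Friday; 2041-08-01 is a Thursday, so it moves forward to 2041-08-02.

2041-08-02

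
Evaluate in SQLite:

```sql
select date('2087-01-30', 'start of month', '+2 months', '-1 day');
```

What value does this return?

2087-02-28

`start of month` rewinds 2087-01-30 to 2087-01-01.
Adding +2 months to 2087-01-01 gives 2087-03-01.
Going back 1 day from 2087-03-01 reaches 2087-02-28 (last day of February, 28 days).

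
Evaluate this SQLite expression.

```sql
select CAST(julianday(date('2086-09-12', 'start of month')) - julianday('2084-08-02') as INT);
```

760

`start of month` rewinds 2086-09-12 to 2086-09-01.
29 days remain in August 2084 after the 2nd (31 − 2).
Full months from September 2084 through August 2086 contribute their day counts.
Then 1 day into September 2086.
Total: 29 + 30 + 31 + 30 + 31 + 31 + 28 + 31 + 30 + 31 + 30 + 31 + 31 + 30 + 31 + 30 + 31 + 31 + 28 + 31 + 30 + 31 + 30 + 31 + 31 + 1 = 760.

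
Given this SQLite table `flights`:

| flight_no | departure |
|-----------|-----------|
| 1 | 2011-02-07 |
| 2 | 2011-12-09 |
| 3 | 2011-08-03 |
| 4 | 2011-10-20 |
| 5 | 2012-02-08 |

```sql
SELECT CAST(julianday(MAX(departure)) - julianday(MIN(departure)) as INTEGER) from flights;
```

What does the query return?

366

MIN = 2011-02-07, MAX = 2012-02-08.
21 days remain in February 2011 after the 7th (28 − 7).
Full months from March 2011 through January 2012 contribute their day counts.
Then 8 days into February 2012.
Total: 21 + 31 + 30 + 31 + 30 + 31 + 31 + 30 + 31 + 30 + 31 + 31 + 8 = 366.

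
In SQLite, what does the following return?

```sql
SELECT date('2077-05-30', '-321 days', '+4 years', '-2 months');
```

Applying '-321 days' to 2077-05-30: counting 321 days back gives 2076-07-13.
Adding +4 years to 2076-07-13 gives 2080-07-13.
Adding -2 months to 2080-07-13 gives 2080-05-13.

2080-05-13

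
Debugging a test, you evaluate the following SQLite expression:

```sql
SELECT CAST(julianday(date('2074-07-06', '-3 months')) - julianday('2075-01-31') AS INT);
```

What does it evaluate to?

Adding -3 months to 2074-07-06 gives 2074-04-06.
24 days remain in April 2074 after the 6th (30 − 6).
Full months from May 2074 through December 2074 contribute their day counts.
Then 31 days into January 2075.
Total: 24 + 31 + 30 + 31 + 31 + 30 + 31 + 30 + 31 + 31 = 300.
The subtraction is earlier − later, so the result is −300 → -300.

-300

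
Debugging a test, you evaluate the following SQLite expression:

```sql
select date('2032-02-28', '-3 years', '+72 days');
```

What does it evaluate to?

Adding -3 years to 2032-02-28 gives 2029-02-28.
Applying '+72 days' to 2029-02-28: counting 72 days forward gives 2029-05-11.

2029-05-11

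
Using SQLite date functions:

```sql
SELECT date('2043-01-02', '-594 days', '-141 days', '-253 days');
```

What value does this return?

2040-04-19

Applying '-594 days' to 2043-01-02: counting 594 days back gives 2041-05-18.
Applying '-141 days' to 2041-05-18: counting 141 days back gives 2040-12-28.
Applying '-253 days' to 2040-12-28: counting 253 days back gives 2040-04-19.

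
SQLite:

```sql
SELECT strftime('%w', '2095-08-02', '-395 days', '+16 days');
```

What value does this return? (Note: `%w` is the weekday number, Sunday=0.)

First apply '-395 days', '+16 days': 2095-08-02 → 2094-07-19.
2094-07-19 is a Monday; with Sunday=0 that is 1.

1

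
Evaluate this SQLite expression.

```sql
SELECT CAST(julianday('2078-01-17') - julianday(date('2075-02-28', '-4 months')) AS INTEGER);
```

1177

Adding -4 months to 2075-02-28 gives 2074-10-28.
3 days remain in October 2074 after the 28th (31 − 28).
Full months from November 2074 through December 2077 contribute their day counts.
Then 17 days into January 2078.
Total: 3 + 30 + 31 + 31 + 28 + 31 + 30 + 31 + 30 + 31 + 31 + 30 + 31 + 30 + 31 + 31 + 29 + 31 + 30 + 31 + 30 + 31 + 31 + 30 + 31 + 30 + 31 + 31 + 28 + 31 + 30 + 31 + 30 + 31 + 31 + 30 + 31 + 30 + 31 + 17 = 1177.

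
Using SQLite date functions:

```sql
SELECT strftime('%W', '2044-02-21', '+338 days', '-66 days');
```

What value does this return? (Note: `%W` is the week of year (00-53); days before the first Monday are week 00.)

First apply '+338 days', '-66 days': 2044-02-21 → 2044-11-19.
2044-11-19 is a Saturday. SQLite's %W counts Mondays since the year started; the result is 46.

46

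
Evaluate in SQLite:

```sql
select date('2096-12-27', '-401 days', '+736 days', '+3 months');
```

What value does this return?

Applying '-401 days' to 2096-12-27: counting 401 days back gives 2095-11-22.
Applying '+736 days' to 2095-11-22: counting 736 days forward gives 2097-11-27.
Adding +3 months to 2097-11-27 gives 2098-02-27.

2098-02-27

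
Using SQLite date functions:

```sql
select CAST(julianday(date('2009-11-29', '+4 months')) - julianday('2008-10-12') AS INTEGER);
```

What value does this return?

Adding +4 months to 2009-11-29 gives 2010-03-29.
19 days remain in October 2008 after the 12th (31 − 12).
Full months from November 2008 through February 2010 contribute their day counts.
Then 29 days into March 2010.
Total: 19 + 30 + 31 + 31 + 28 + 31 + 30 + 31 + 30 + 31 + 31 + 30 + 31 + 30 + 31 + 31 + 28 + 29 = 533.

533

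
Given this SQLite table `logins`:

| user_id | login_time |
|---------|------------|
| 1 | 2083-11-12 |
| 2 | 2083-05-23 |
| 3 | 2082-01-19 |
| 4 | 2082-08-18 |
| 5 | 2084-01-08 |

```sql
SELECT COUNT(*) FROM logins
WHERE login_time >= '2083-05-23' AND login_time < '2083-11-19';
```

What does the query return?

2

Rows in [2083-05-23, 2083-11-19): 2083-11-12, 2083-05-23 → 2 rows.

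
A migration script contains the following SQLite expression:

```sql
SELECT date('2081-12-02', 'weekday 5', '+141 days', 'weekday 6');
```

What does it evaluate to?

`weekday 5` advances to the next Friday; 2081-12-02 is a Tuesday, so it moves forward to 2081-12-05.
Applying '+141 days' to 2081-12-05: counting 141 days forward gives 2082-04-25.
`weekday 6` advances to the next Saturday; 2082-04-25 is already a Saturday, so it stays at 2082-04-25.

2082-04-25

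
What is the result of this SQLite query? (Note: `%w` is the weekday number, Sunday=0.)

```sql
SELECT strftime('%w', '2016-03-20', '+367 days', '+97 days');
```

First apply '+367 days', '+97 days': 2016-03-20 → 2017-06-27.
2017-06-27 is a Tuesday; with Sunday=0 that is 2.

2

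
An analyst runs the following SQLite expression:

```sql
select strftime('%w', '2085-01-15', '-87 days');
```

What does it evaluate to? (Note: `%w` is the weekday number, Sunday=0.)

5

First apply '-87 days': 2085-01-15 → 2084-10-20.
2084-10-20 is a Friday; with Sunday=0 that is 5.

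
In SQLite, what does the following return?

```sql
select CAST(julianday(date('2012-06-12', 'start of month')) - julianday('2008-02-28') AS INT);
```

1555

`start of month` rewinds 2012-06-12 to 2012-06-01.
1 day remains in February 2008 after the 28th (29 − 28).
Full months from March 2008 through May 2012 contribute their day counts.
Then 1 day into June 2012.
Total: 1 + 31 + 30 + 31 + 30 + 31 + 31 + 30 + 31 + 30 + 31 + 31 + 28 + 31 + 30 + 31 + 30 + 31 + 31 + 30 + 31 + 30 + 31 + 31 + 28 + 31 + 30 + 31 + 30 + 31 + 31 + 30 + 31 + 30 + 31 + 31 + 28 + 31 + 30 + 31 + 30 + 31 + 31 + 30 + 31 + 30 + 31 + 31 + 29 + 31 + 30 + 31 + 1 = 1555.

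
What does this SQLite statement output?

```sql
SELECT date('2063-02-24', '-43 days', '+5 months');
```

2063-06-12

Applying '-43 days' to 2063-02-24: counting 43 days back gives 2063-01-12.
Adding +5 months to 2063-01-12 gives 2063-06-12.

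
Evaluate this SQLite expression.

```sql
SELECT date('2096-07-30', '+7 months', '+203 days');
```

Adding +7 months to 2096-07-30 targets 2097-02-30. February 2097 has only 28 days, so SQLite normalizes the 2-day overflow forward to 2097-03-02.
Applying '+203 days' to 2097-03-02: counting 203 days forward gives 2097-09-21.

2097-09-21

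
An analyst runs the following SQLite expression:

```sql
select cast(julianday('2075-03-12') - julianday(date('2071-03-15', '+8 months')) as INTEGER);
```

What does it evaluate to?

1213

Adding +8 months to 2071-03-15 gives 2071-11-15.
15 days remain in November 2071 after the 15th (30 − 15).
Full months from December 2071 through February 2075 contribute their day counts.
Then 12 days into March 2075.
Total: 15 + 31 + 31 + 29 + 31 + 30 + 31 + 30 + 31 + 31 + 30 + 31 + 30 + 31 + 31 + 28 + 31 + 30 + 31 + 30 + 31 + 31 + 30 + 31 + 30 + 31 + 31 + 28 + 31 + 30 + 31 + 30 + 31 + 31 + 30 + 31 + 30 + 31 + 31 + 28 + 12 = 1213.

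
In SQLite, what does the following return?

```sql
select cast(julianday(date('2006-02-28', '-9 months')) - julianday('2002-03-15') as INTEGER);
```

Adding -9 months to 2006-02-28 gives 2005-05-28.
16 days remain in March 2002 after the 15th (31 − 15).
Full months from April 2002 through April 2005 contribute their day counts.
Then 28 days into May 2005.
Total: 16 + 30 + 31 + 30 + 31 + 31 + 30 + 31 + 30 + 31 + 31 + 28 + 31 + 30 + 31 + 30 + 31 + 31 + 30 + 31 + 30 + 31 + 31 + 29 + 31 + 30 + 31 + 30 + 31 + 31 + 30 + 31 + 30 + 31 + 31 + 28 + 31 + 30 + 28 = 1170.

1170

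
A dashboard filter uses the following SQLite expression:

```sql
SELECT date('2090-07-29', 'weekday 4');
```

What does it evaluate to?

`weekday 4` advances to the next Thursday; 2090-07-29 is a Saturday, so it moves forward to 2090-08-03.

2090-08-03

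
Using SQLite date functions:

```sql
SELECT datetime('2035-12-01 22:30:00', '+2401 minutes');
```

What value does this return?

2035-12-03 14:31:00

2401 minutes = 40h 1m; +2401 minutes from 2035-12-01 22:30:00 is 2035-12-03 14:31:00 (crosses midnight).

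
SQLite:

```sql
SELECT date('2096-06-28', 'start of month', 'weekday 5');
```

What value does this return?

`start of month` rewinds 2096-06-28 to 2096-06-01.
`weekday 5` advances to the next Friday; 2096-06-01 is already a Friday, so it stays at 2096-06-01.

2096-06-01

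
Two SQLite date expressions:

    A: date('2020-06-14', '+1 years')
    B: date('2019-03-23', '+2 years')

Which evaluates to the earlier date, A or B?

B

A = 2021-06-14.
B = 2021-03-23.
B is earlier.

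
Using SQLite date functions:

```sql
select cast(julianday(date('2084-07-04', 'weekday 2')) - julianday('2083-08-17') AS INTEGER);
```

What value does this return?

322

`weekday 2` advances to the next Tuesday; 2084-07-04 is already a Tuesday, so it stays at 2084-07-04.
14 days remain in August 2083 after the 17th (31 − 17).
Full months from September 2083 through June 2084 contribute their day counts.
Then 4 days into July 2084.
Total: 14 + 30 + 31 + 30 + 31 + 31 + 29 + 31 + 30 + 31 + 30 + 4 = 322.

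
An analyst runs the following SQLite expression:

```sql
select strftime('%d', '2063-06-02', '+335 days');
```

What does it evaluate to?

First apply '+335 days': 2063-06-02 → 2064-05-02.
`%d` extracts the 2-digit day of month: 02.

02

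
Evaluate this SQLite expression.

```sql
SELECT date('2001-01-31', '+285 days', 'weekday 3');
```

2001-11-14

Applying '+285 days' to 2001-01-31: counting 285 days forward gives 2001-11-12.
`weekday 3` advances to the next Wednesday; 2001-11-12 is a Monday, so it moves forward to 2001-11-14.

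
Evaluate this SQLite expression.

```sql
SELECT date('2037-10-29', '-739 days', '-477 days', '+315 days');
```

Applying '-739 days' to 2037-10-29: counting 739 days back gives 2035-10-21.
Applying '-477 days' to 2035-10-21: counting 477 days back gives 2034-07-01.
Applying '+315 days' to 2034-07-01: counting 315 days forward gives 2035-05-12.

2035-05-12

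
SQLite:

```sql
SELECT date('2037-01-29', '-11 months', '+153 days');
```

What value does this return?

Adding -11 months to 2037-01-29 gives 2036-02-29.
Applying '+153 days' to 2036-02-29: counting 153 days forward gives 2036-07-31.

2036-07-31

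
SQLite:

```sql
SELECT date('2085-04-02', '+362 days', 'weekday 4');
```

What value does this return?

Applying '+362 days' to 2085-04-02: counting 362 days forward gives 2086-03-30.
`weekday 4` advances to the next Thursday; 2086-03-30 is a Saturday, so it moves forward to 2086-04-04.

2086-04-04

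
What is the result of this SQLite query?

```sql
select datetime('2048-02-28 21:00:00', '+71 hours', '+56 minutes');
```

2048-03-02 20:56:00

+71 hours from 2048-02-28 21:00:00 is 2048-03-02 20:00:00 (crosses midnight).
+56 minutes from 2048-03-02 20:00:00 is 2048-03-02 20:56:00.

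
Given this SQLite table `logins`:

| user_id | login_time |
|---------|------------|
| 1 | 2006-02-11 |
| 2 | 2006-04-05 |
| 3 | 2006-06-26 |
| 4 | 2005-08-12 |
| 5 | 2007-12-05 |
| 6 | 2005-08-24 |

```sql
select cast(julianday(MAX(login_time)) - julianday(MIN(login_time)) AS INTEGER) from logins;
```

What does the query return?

845

MIN = 2005-08-12, MAX = 2007-12-05.
19 days remain in August 2005 after the 12th (31 − 12).
Full months from September 2005 through November 2007 contribute their day counts.
Then 5 days into December 2007.
Total: 19 + 30 + 31 + 30 + 31 + 31 + 28 + 31 + 30 + 31 + 30 + 31 + 31 + 30 + 31 + 30 + 31 + 31 + 28 + 31 + 30 + 31 + 30 + 31 + 31 + 30 + 31 + 30 + 5 = 845.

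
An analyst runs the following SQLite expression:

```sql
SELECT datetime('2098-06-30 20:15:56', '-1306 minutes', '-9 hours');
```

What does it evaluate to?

2098-06-29 13:29:56

1306 minutes = 21h 46m; -1306 minutes from 2098-06-30 20:15:56 is 2098-06-29 22:29:56 (crosses midnight).
-9 hours from 2098-06-29 22:29:56 is 2098-06-29 13:29:56.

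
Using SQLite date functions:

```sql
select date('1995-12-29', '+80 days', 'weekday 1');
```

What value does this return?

1996-03-18

Applying '+80 days' to 1995-12-29: counting 80 days forward gives 1996-03-18.
`weekday 1` advances to the next Monday; 1996-03-18 is already a Monday, so it stays at 1996-03-18.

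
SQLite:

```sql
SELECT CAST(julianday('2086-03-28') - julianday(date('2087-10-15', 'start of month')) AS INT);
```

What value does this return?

`start of month` rewinds 2087-10-15 to 2087-10-01.
3 days remain in March 2086 after the 28th (31 − 28).
Full months from April 2086 through September 2087 contribute their day counts.
Then 1 day into October 2087.
Total: 3 + 30 + 31 + 30 + 31 + 31 + 30 + 31 + 30 + 31 + 31 + 28 + 31 + 30 + 31 + 30 + 31 + 31 + 30 + 1 = 552.
The subtraction is earlier − later, so the result is −552 → -552.

-552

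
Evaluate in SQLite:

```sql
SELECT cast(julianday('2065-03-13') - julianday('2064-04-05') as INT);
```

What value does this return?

25 days remain in April 2064 after the 5th (30 − 5).
Full months from May 2064 through February 2065 contribute their day counts.
Then 13 days into March 2065.
Total: 25 + 31 + 30 + 31 + 31 + 30 + 31 + 30 + 31 + 31 + 28 + 13 = 342.

342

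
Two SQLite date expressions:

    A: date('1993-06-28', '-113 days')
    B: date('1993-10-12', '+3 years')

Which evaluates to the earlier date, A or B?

A

A = 1993-03-07.
B = 1996-10-12.
A is earlier.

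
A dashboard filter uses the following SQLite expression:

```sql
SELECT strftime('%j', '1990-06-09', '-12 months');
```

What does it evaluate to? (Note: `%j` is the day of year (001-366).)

First apply '-12 months': 1990-06-09 → 1989-06-09.
Day-of-year for 1989-06-09: days since 1989-01-01 inclusive = 160, zero-padded to 160.

160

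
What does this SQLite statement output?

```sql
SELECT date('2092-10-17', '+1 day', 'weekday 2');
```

Advancing 1 more day within October lands on 2092-10-18.
`weekday 2` advances to the next Tuesday; 2092-10-18 is a Saturday, so it moves forward to 2092-10-21.

2092-10-21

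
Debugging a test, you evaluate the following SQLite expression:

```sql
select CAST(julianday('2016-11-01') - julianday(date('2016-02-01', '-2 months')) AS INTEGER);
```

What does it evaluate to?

336

Adding -2 months to 2016-02-01 gives 2015-12-01.
30 days remain in December 2015 after the 1st (31 − 1).
Full months from January 2016 through October 2016 contribute their day counts.
Then 1 day into November 2016.
Total: 30 + 31 + 29 + 31 + 30 + 31 + 30 + 31 + 31 + 30 + 31 + 1 = 336.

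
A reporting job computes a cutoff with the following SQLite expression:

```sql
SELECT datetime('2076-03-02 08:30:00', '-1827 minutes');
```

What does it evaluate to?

2076-03-01 02:03:00

1827 minutes = 30h 27m; -1827 minutes from 2076-03-02 08:30:00 is 2076-03-01 02:03:00 (crosses midnight).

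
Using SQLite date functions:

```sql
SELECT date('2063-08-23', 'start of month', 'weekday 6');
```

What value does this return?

2063-08-04

`start of month` rewinds 2063-08-23 to 2063-08-01.
`weekday 6` advances to the next Saturday; 2063-08-01 is a Wednesday, so it moves forward to 2063-08-04.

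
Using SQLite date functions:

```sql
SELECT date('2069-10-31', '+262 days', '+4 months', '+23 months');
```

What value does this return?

2072-10-20

Applying '+262 days' to 2069-10-31: counting 262 days forward gives 2070-07-20.
Adding +4 months to 2070-07-20 gives 2070-11-20.
Adding +23 months to 2070-11-20 gives 2072-10-20.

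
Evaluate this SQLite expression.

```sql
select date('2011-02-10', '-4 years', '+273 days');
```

2007-11-10

Adding -4 years to 2011-02-10 gives 2007-02-10.
Applying '+273 days' to 2007-02-10: counting 273 days forward gives 2007-11-10.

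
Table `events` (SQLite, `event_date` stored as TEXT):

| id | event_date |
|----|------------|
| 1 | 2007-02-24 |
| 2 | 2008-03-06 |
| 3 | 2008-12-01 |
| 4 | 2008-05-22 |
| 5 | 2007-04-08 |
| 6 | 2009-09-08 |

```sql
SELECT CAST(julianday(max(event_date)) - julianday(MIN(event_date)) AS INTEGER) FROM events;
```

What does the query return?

927

MIN = 2007-02-24, MAX = 2009-09-08.
4 days remain in February 2007 after the 24th (28 − 24).
Full months from March 2007 through August 2009 contribute their day counts.
Then 8 days into September 2009.
Total: 4 + 31 + 30 + 31 + 30 + 31 + 31 + 30 + 31 + 30 + 31 + 31 + 29 + 31 + 30 + 31 + 30 + 31 + 31 + 30 + 31 + 30 + 31 + 31 + 28 + 31 + 30 + 31 + 30 + 31 + 31 + 8 = 927.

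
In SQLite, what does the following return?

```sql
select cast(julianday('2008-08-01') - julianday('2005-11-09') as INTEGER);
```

21 days remain in November 2005 after the 9th (30 − 9).
Full months from December 2005 through July 2008 contribute their day counts.
Then 1 day into August 2008.
Total: 21 + 31 + 31 + 28 + 31 + 30 + 31 + 30 + 31 + 31 + 30 + 31 + 30 + 31 + 31 + 28 + 31 + 30 + 31 + 30 + 31 + 31 + 30 + 31 + 30 + 31 + 31 + 29 + 31 + 30 + 31 + 30 + 31 + 1 = 996.

996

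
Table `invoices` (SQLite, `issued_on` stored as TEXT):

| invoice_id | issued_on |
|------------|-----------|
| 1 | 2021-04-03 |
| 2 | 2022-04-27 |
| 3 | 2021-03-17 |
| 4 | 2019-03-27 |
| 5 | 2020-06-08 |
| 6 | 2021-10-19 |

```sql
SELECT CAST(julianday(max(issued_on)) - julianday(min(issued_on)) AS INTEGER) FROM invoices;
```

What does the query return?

MIN = 2019-03-27, MAX = 2022-04-27.
4 days remain in March 2019 after the 27th (31 − 27).
Full months from April 2019 through March 2022 contribute their day counts.
Then 27 days into April 2022.
Total: 4 + 30 + 31 + 30 + 31 + 31 + 30 + 31 + 30 + 31 + 31 + 29 + 31 + 30 + 31 + 30 + 31 + 31 + 30 + 31 + 30 + 31 + 31 + 28 + 31 + 30 + 31 + 30 + 31 + 31 + 30 + 31 + 30 + 31 + 31 + 28 + 31 + 27 = 1127.

1127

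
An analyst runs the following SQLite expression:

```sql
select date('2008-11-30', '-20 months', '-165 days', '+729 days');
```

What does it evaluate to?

Adding -20 months to 2008-11-30 gives 2007-03-30.
Applying '-165 days' to 2007-03-30: counting 165 days back gives 2006-10-16.
Applying '+729 days' to 2006-10-16: counting 729 days forward gives 2008-10-14.

2008-10-14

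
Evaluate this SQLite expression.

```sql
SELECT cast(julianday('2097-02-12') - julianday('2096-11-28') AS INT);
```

76

2 days remain in November 2096 after the 28th (30 − 28).
December 2096: 31 days.
January 2097: 31 days.
Then 12 days into February 2097.
Total: 2 + 31 + 31 + 12 = 76.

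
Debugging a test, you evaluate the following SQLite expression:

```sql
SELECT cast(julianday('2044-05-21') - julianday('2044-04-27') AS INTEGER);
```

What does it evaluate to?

24

3 days remain in April 2044 after the 27th (30 − 27).
Then 21 days into May 2044.
Total: 3 + 21 = 24.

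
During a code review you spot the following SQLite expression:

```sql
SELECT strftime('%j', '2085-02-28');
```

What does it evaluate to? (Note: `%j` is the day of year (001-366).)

059

Day-of-year for 2085-02-28: days since 2085-01-01 inclusive = 59, zero-padded to 059.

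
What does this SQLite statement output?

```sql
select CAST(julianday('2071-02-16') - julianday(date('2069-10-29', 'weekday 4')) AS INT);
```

`weekday 4` advances to the next Thursday; 2069-10-29 is a Tuesday, so it moves forward to 2069-10-31.
0 days remain in October 2069 after the 31st (31 − 31).
Full months from November 2069 through January 2071 contribute their day counts.
Then 16 days into February 2071.
Total: 0 + 30 + 31 + 31 + 28 + 31 + 30 + 31 + 30 + 31 + 31 + 30 + 31 + 30 + 31 + 31 + 16 = 473.

473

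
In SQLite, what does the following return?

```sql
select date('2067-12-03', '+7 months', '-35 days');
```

2068-05-29

Adding +7 months to 2067-12-03 gives 2068-07-03.
Going back 3 days from 2068-07-03 reaches 2068-06-30 (last day of June, 30 days).
Going back 30 days from 2068-06-30 reaches 2068-05-31 (last day of May, 31 days).
Going back 2 days within May lands on 2068-05-29.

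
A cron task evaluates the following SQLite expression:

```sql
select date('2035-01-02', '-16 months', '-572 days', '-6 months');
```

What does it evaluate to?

Adding -16 months to 2035-01-02 gives 2033-09-02.
Applying '-572 days' to 2033-09-02: counting 572 days back gives 2032-02-08.
Adding -6 months to 2032-02-08 gives 2031-08-08.

2031-08-08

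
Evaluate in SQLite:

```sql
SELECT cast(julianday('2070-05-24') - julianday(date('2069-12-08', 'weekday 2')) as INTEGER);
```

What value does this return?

165

`weekday 2` advances to the next Tuesday; 2069-12-08 is a Sunday, so it moves forward to 2069-12-10.
21 days remain in December 2069 after the 10th (31 − 10).
January 2070: 31 days.
February 2070: 28 days.
March 2070: 31 days.
April 2070: 30 days.
Then 24 days into May 2070.
Total: 21 + 31 + 28 + 31 + 30 + 24 = 165.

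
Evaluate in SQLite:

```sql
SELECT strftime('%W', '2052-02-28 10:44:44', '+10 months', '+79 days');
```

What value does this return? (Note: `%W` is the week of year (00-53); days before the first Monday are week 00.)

First apply '+10 months', '+79 days': 2052-02-28 10:44:44 → 2053-03-17 10:44:44.
2053-03-17 is a Monday. SQLite's %W counts Mondays since the year started; the result is 11.

11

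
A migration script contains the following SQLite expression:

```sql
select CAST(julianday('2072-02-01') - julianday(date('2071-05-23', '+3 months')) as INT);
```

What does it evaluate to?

162

Adding +3 months to 2071-05-23 gives 2071-08-23.
8 days remain in August 2071 after the 23rd (31 − 23).
September 2071: 30 days.
October 2071: 31 days.
November 2071: 30 days.
December 2071: 31 days.
January 2072: 31 days.
Then 1 day into February 2072.
Total: 8 + 30 + 31 + 30 + 31 + 31 + 1 = 162.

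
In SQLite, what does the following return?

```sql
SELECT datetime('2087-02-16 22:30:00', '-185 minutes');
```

2087-02-16 19:25:00

185 minutes = 3h 5m; -185 minutes from 2087-02-16 22:30:00 is 2087-02-16 19:25:00.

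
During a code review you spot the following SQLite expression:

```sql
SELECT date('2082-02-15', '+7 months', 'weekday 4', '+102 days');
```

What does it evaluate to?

2082-12-28

Adding +7 months to 2082-02-15 gives 2082-09-15.
`weekday 4` advances to the next Thursday; 2082-09-15 is a Tuesday, so it moves forward to 2082-09-17.
Applying '+102 days' to 2082-09-17: counting 102 days forward gives 2082-12-28.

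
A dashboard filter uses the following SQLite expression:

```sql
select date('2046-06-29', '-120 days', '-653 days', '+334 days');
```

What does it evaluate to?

Applying '-120 days' to 2046-06-29: counting 120 days back gives 2046-03-01.
Applying '-653 days' to 2046-03-01: counting 653 days back gives 2044-05-17.
Applying '+334 days' to 2044-05-17: counting 334 days forward gives 2045-04-16.

2045-04-16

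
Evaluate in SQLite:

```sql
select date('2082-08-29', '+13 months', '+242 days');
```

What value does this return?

2084-05-28

Adding +13 months to 2082-08-29 gives 2083-09-29.
Applying '+242 days' to 2083-09-29: counting 242 days forward gives 2084-05-28.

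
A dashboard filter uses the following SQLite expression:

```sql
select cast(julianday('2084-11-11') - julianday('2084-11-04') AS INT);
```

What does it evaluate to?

Both dates are in November 2084: 11 − 4 = 7.

7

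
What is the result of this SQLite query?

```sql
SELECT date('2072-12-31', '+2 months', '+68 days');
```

2073-05-10

Adding +2 months to 2072-12-31 targets 2073-02-31. February 2073 has only 28 days, so SQLite normalizes the 3-day overflow forward to 2073-03-03.
Applying '+68 days' to 2073-03-03: counting 68 days forward gives 2073-05-10.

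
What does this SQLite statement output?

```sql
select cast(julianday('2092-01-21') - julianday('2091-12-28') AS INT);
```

24

3 days remain in December 2091 after the 28th (31 − 28).
Then 21 days into January 2092.
Total: 3 + 21 = 24.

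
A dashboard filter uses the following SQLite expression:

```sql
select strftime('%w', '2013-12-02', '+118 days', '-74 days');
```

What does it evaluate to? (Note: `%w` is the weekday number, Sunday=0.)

3

First apply '+118 days', '-74 days': 2013-12-02 → 2014-01-15.
2014-01-15 is a Wednesday; with Sunday=0 that is 3.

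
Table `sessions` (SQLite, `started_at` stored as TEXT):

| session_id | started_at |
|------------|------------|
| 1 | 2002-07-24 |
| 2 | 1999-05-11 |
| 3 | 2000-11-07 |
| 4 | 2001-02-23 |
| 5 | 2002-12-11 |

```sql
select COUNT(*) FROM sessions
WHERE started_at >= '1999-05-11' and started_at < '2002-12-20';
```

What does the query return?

Rows in [1999-05-11, 2002-12-20): 2002-07-24, 1999-05-11, 2000-11-07, 2001-02-23, 2002-12-11 → 5 rows.

5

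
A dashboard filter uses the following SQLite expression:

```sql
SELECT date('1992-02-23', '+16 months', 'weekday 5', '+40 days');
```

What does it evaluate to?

Adding +16 months to 1992-02-23 gives 1993-06-23.
`weekday 5` advances to the next Friday; 1993-06-23 is a Wednesday, so it moves forward to 1993-06-25.
June 1993 has 30 days; 5 remain after the 25th, so 6 days reach 1993-07-01.
July 1993 has 31 days; 30 remain after the 1st, so 31 days reach 1993-08-01.
Advancing 3 more days within August lands on 1993-08-04.

1993-08-04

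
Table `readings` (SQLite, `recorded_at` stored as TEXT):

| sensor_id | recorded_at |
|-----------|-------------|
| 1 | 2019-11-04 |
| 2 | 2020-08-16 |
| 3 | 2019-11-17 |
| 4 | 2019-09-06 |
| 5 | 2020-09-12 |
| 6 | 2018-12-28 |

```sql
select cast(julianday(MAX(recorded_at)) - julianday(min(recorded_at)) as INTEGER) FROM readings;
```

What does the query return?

MIN = 2018-12-28, MAX = 2020-09-12.
3 days remain in December 2018 after the 28th (31 − 28).
Full months from January 2019 through August 2020 contribute their day counts.
Then 12 days into September 2020.
Total: 3 + 31 + 28 + 31 + 30 + 31 + 30 + 31 + 31 + 30 + 31 + 30 + 31 + 31 + 29 + 31 + 30 + 31 + 30 + 31 + 31 + 12 = 624.

624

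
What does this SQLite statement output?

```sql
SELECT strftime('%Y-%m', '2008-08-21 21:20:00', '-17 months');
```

2007-03

First apply '-17 months': 2008-08-21 21:20:00 → 2007-03-21 21:20:00.
`%Y-%m` extracts the year-month: 2007-03.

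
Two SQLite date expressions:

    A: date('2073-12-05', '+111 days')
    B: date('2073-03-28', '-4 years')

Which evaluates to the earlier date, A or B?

B

A = 2074-03-26.
B = 2069-03-28.
B is earlier.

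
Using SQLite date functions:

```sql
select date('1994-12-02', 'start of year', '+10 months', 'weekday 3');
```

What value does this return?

`start of year` rewinds 1994-12-02 to 1994-01-01.
Adding +10 months to 1994-01-01 gives 1994-11-01.
`weekday 3` advances to the next Wednesday; 1994-11-01 is a Tuesday, so it moves forward to 1994-11-02.

1994-11-02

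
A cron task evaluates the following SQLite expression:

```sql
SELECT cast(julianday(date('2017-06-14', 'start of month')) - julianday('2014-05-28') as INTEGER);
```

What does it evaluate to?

1100

`start of month` rewinds 2017-06-14 to 2017-06-01.
3 days remain in May 2014 after the 28th (31 − 28).
Full months from June 2014 through May 2017 contribute their day counts.
Then 1 day into June 2017.
Total: 3 + 30 + 31 + 31 + 30 + 31 + 30 + 31 + 31 + 28 + 31 + 30 + 31 + 30 + 31 + 31 + 30 + 31 + 30 + 31 + 31 + 29 + 31 + 30 + 31 + 30 + 31 + 31 + 30 + 31 + 30 + 31 + 31 + 28 + 31 + 30 + 31 + 1 = 1100.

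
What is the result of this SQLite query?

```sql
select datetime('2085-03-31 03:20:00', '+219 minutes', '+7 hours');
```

2085-03-31 13:59:00

219 minutes = 3h 39m; +219 minutes from 2085-03-31 03:20:00 is 2085-03-31 06:59:00.
+7 hours from 2085-03-31 06:59:00 is 2085-03-31 13:59:00.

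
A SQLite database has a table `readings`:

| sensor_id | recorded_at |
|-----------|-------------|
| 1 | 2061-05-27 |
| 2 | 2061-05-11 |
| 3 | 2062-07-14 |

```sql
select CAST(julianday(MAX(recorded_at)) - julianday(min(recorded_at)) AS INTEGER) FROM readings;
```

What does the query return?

429

MIN = 2061-05-11, MAX = 2062-07-14.
20 days remain in May 2061 after the 11th (31 − 11).
Full months from June 2061 through June 2062 contribute their day counts.
Then 14 days into July 2062.
Total: 20 + 30 + 31 + 31 + 30 + 31 + 30 + 31 + 31 + 28 + 31 + 30 + 31 + 30 + 14 = 429.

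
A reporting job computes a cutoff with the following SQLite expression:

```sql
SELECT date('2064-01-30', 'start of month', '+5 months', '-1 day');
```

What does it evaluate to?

`start of month` rewinds 2064-01-30 to 2064-01-01.
Adding +5 months to 2064-01-01 gives 2064-06-01.
Going back 1 day from 2064-06-01 reaches 2064-05-31 (last day of May, 31 days).

2064-05-31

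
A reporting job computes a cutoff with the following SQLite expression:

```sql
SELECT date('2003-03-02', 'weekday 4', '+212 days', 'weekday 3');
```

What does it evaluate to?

2003-10-08

`weekday 4` advances to the next Thursday; 2003-03-02 is a Sunday, so it moves forward to 2003-03-06.
Applying '+212 days' to 2003-03-06: counting 212 days forward gives 2003-10-04.
`weekday 3` advances to the next Wednesday; 2003-10-04 is a Saturday, so it moves forward to 2003-10-08.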